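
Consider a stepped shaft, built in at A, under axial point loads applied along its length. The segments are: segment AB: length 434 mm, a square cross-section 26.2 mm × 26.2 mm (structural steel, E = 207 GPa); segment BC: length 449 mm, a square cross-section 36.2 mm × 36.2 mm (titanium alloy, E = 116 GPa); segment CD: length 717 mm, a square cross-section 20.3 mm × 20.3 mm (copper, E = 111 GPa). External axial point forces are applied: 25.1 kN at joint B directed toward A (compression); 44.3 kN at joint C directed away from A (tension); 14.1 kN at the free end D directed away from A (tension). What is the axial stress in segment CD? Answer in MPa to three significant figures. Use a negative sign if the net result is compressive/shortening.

34.2 MPa

Internal axial forces (sectioning from the free end, tension +): N_CD = 14.1 kN, N_BC = 58.4 kN, N_AB = 33.3 kN.
A_CD = 412.1 mm².
σ_CD = N_CD/A_CD = 14100/412.1 = 34.22 MPa.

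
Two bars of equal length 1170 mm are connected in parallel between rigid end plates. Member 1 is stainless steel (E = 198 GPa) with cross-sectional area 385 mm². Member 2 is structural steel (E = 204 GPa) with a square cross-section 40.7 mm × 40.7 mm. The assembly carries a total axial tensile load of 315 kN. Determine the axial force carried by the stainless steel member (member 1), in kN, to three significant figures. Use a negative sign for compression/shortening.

58.0 kN

A_2 = 1656 mm².
Equal strain + equilibrium ⇒ each member carries load in proportion to AE: A₁E₁ = 76230000 N, A₂E₂ = 337900000 N, ΣAE = 414200000 N.
F₁ = P·A₁E₁/ΣAE = 315000·76230000/414200000 = 57980 N.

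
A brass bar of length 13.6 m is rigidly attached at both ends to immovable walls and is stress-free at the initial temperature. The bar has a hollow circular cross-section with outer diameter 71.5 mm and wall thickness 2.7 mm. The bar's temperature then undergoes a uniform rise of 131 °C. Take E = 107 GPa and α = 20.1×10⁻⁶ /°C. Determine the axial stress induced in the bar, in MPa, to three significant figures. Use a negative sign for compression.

Free thermal expansion αLΔT = 20.1e-6 · 13600 · 131 = 35.81 mm.
The walls impose strain ε = −(35.81)/13600 = -2.6331e-03; σ = Eε = 107000 · -2.6331e-03 = -281.7 MPa.

-282 MPa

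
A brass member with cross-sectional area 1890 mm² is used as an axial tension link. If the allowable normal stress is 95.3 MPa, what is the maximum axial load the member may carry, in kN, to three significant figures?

180 kN

P_max = σ_allow · A = 95.3 · 1890 = 180100 N = 180.1 kN.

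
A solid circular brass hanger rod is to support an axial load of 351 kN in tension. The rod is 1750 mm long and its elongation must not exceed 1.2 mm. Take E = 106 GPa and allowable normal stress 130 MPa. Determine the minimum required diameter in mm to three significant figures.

Required area A ≥ P/σ_allow = 351000/130 = 2700 mm².
For a solid circular section, d ≥ √(4A/π) = 58.63 mm.
Elongation limit: A ≥ PL/(Eδ_allow) = 351000·1750/(106000·1.2) = 4829 mm² ⇒ d ≥ 78.41 mm.
The elongation limit governs.

78.4 mm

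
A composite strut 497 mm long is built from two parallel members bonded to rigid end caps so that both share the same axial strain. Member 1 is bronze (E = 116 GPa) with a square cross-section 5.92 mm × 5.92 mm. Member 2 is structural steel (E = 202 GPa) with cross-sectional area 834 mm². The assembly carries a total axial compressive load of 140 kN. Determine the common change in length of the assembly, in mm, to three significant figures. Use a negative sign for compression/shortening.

A_1 = 35.05 mm².
Equal strain + equilibrium ⇒ each member carries load in proportion to AE: A₁E₁ = 4065000 N, A₂E₂ = 168500000 N, ΣAE = 172500000 N.
δ = PL/ΣAE = -140000·497/172500000 = -0.4033 mm.

-0.403 mm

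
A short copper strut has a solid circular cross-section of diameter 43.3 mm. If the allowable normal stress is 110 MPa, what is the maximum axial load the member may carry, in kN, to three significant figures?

162 kN

A = 1473 mm².
P_max = σ_allow · A = 110 · 1473 = 162000 N = 162 kN.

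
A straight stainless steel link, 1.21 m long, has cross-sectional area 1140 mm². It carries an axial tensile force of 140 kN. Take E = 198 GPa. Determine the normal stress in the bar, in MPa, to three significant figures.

123 MPa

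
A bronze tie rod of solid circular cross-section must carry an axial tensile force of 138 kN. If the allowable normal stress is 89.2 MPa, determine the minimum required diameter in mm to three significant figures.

Required area A ≥ P/σ_allow = 138000/89.2 = 1547 mm².
For a solid circular section, d ≥ √(4A/π) = 44.38 mm.

44.4 mm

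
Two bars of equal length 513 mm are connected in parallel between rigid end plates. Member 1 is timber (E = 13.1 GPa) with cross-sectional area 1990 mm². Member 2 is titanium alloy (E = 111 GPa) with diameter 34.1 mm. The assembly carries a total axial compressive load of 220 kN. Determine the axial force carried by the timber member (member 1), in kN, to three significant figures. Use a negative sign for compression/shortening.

A_2 = 913.3 mm².
Equal strain + equilibrium ⇒ each member carries load in proportion to AE: A₁E₁ = 26070000 N, A₂E₂ = 101400000 N, ΣAE = 127400000 N.
F₁ = P·A₁E₁/ΣAE = -220000·26070000/127400000 = -45000 N.

-45.0 kN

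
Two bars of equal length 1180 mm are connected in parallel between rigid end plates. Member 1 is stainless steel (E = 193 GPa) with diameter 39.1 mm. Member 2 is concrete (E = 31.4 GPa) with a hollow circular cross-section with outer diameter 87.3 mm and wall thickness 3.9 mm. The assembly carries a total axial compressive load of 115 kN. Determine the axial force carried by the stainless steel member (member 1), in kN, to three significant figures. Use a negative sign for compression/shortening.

A_1 = 1201 mm².
A_2 = 1022 mm².
Equal strain + equilibrium ⇒ each member carries load in proportion to AE: A₁E₁ = 231700000 N, A₂E₂ = 32090000 N, ΣAE = 263800000 N.
F₁ = P·A₁E₁/ΣAE = -115000·231700000/263800000 = -101000 N.

-101 kN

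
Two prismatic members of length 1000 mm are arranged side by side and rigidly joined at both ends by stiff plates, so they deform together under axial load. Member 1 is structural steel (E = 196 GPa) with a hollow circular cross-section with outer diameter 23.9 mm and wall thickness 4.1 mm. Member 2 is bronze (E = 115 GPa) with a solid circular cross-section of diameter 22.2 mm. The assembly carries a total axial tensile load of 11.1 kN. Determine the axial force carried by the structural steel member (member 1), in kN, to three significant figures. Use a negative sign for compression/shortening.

5.87 kN

A_1 = 255 mm².
A_2 = 387.1 mm².
Equal strain + equilibrium ⇒ each member carries load in proportion to AE: A₁E₁ = 49990000 N, A₂E₂ = 44510000 N, ΣAE = 94500000 N.
F₁ = P·A₁E₁/ΣAE = 11100·49990000/94500000 = 5871 N.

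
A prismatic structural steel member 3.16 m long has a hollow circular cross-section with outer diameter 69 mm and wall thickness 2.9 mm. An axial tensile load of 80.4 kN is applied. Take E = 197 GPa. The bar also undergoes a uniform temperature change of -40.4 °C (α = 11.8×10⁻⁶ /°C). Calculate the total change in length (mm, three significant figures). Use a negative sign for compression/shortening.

0.635 mm

A = 602.2 mm².
δ_mech = NL/(AE) = 80400·3160/(602.2·197000) = 2.142 mm.
δ_thermal = αLΔT = 11.8e-6·3160·-40.4 = -1.506 mm.
δ = δ_mech + δ_thermal = 0.6351 mm.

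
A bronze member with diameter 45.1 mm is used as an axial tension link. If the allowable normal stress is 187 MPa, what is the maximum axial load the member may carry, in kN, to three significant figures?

A = 1598 mm².
P_max = σ_allow · A = 187 · 1598 = 298700 N = 298.7 kN.

299 kN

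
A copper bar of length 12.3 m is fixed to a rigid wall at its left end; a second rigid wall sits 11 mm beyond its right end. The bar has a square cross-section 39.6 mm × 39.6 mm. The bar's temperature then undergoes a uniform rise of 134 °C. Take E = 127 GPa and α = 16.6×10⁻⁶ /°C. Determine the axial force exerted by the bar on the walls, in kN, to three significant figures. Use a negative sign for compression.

-265 kN

Free thermal expansion αLΔT = 16.6e-6 · 12300 · 134 = 27.36 mm.
The walls engage after the gap closes; constrained expansion = 27.36 − 11 = 16.36 mm.
The walls impose strain ε = −(16.36)/12300 = -1.3301e-03; σ = Eε = 127000 · -1.3301e-03 = -168.9 MPa.
Wall reaction R = σ·A = -168.9·1568 = -264900 N = -264.9 kN.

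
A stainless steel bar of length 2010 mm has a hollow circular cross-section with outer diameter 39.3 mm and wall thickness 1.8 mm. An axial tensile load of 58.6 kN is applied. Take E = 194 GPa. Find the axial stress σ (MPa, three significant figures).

A = 212.1 mm².
σ = N/A = 58600/212.1 = 276.3 MPa.

276 MPa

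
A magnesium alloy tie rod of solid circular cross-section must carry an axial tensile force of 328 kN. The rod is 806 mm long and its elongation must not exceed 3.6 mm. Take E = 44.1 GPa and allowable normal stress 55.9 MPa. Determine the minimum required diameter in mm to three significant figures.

86.4 mm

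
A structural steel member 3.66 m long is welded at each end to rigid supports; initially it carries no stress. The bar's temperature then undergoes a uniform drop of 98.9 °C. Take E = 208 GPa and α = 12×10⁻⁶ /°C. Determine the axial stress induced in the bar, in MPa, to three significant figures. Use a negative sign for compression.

Free thermal expansion αLΔT = 12e-6 · 3660 · -98.9 = -4.344 mm.
The walls impose strain ε = −(-4.344)/3660 = 1.1868e-03; σ = Eε = 208000 · 1.1868e-03 = 246.9 MPa.

247 MPa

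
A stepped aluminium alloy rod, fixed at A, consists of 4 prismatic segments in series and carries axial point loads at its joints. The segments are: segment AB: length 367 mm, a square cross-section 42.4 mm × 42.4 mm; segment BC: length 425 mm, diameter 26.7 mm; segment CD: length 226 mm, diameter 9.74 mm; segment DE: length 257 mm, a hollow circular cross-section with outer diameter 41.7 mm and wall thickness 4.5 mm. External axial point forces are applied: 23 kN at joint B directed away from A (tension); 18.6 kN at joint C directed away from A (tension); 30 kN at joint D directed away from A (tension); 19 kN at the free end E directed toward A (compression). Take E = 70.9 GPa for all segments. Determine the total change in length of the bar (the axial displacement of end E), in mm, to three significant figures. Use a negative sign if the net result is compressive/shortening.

0.808 mm

Internal axial forces (sectioning from the free end, tension +): N_DE = -19 kN, N_CD = 11 kN, N_BC = 29.6 kN, N_AB = 52.6 kN.
A_AB = 1798 mm².
A_BC = 559.9 mm².
A_CD = 74.51 mm².
A_DE = 525.9 mm².
δ_AB = 52600·367/(1798·70900) = 0.1515 mm
δ_BC = 29600·425/(559.9·70900) = 0.3169 mm
δ_CD = 11000·226/(74.51·70900) = 0.4706 mm
δ_DE = -19000·257/(525.9·70900) = -0.131 mm
δ = Σδ_i = 0.808 mm.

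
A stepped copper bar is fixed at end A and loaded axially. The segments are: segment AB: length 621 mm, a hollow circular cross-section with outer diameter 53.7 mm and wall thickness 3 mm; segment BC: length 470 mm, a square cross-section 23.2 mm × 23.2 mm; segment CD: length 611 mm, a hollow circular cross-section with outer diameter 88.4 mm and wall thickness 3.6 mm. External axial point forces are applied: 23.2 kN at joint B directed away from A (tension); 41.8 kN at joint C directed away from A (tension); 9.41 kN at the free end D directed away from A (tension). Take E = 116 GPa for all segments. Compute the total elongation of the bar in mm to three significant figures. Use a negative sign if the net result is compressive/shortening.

Internal axial forces (sectioning from the free end, tension +): N_CD = 9.41 kN, N_BC = 51.21 kN, N_AB = 74.41 kN.
A_AB = 477.8 mm².
A_BC = 538.2 mm².
A_CD = 959.1 mm².
δ_AB = 74410·621/(477.8·116000) = 0.8337 mm
δ_BC = 51210·470/(538.2·116000) = 0.3855 mm
δ_CD = 9410·611/(959.1·116000) = 0.05168 mm
δ = Σδ_i = 1.271 mm.

1.27 mm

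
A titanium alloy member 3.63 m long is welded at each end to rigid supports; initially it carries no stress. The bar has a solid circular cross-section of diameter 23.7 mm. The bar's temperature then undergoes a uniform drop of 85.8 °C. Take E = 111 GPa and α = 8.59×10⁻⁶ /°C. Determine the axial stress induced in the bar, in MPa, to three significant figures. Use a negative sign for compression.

Free thermal expansion αLΔT = 8.59e-6 · 3630 · -85.8 = -2.675 mm.
The walls impose strain ε = −(-2.675)/3630 = 7.3702e-04; σ = Eε = 111000 · 7.3702e-04 = 81.81 MPa.

81.8 MPa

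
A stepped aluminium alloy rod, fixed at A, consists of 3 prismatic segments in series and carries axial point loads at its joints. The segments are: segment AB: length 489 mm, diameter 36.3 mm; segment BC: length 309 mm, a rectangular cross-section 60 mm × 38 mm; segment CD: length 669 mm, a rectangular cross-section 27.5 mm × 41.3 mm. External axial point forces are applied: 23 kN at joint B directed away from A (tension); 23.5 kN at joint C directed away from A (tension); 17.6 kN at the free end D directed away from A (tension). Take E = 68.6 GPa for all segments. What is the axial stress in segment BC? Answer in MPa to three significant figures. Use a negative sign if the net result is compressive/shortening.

18.0 MPa

Internal axial forces (sectioning from the free end, tension +): N_CD = 17.6 kN, N_BC = 41.1 kN, N_AB = 64.1 kN.
A_BC = 2280 mm².
σ_BC = N_BC/A_BC = 41100/2280 = 18.03 MPa.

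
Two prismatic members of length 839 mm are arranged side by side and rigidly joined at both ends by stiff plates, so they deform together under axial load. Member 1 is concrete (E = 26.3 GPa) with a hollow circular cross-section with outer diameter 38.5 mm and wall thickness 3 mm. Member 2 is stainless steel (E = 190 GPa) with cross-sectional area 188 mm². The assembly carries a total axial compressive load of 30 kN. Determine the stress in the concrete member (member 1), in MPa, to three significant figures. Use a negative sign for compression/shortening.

A_1 = 334.6 mm².
Equal strain + equilibrium ⇒ each member carries load in proportion to AE: A₁E₁ = 8799000 N, A₂E₂ = 35720000 N, ΣAE = 44520000 N.
σ₁ = P·E₁/ΣAE = -30000·26300/44520000 = -17.72 MPa.

-17.7 MPa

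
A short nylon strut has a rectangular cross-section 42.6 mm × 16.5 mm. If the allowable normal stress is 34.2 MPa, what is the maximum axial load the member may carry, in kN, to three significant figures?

A = 702.9 mm².
P_max = σ_allow · A = 34.2 · 702.9 = 24040 N = 24.04 kN.

24.0 kN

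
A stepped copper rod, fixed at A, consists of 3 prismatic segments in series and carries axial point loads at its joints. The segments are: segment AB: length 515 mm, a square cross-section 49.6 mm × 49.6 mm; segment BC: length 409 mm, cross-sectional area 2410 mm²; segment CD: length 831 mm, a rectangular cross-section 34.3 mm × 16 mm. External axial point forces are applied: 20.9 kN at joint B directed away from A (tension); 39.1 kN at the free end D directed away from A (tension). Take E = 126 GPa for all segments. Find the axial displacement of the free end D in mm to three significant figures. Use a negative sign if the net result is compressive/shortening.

Internal axial forces (sectioning from the free end, tension +): N_CD = 39.1 kN, N_BC = 39.1 kN, N_AB = 60 kN.
A_AB = 2460 mm².
A_CD = 548.8 mm².
δ_AB = 60000·515/(2460·126000) = 0.09968 mm
δ_BC = 39100·409/(2410·126000) = 0.05266 mm
δ_CD = 39100·831/(548.8·126000) = 0.4699 mm
δ = Σδ_i = 0.6222 mm.

0.622 mm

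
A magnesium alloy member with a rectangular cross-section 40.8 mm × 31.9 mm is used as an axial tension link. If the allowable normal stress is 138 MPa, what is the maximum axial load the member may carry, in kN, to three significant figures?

A = 1302 mm².
P_max = σ_allow · A = 138 · 1302 = 179600 N = 179.6 kN.

180 kN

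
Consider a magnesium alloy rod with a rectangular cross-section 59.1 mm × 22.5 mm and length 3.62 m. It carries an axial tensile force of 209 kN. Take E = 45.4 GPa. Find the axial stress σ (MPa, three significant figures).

A = 1330 mm².
σ = N/A = 209000/1330 = 157.2 MPa.

157 MPa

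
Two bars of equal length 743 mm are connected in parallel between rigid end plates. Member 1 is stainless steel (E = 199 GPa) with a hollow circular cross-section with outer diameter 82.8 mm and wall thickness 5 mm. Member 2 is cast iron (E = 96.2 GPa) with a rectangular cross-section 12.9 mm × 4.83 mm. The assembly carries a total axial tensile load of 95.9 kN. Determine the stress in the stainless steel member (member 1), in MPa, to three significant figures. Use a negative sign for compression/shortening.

76.6 MPa

A_1 = 1222 mm².
A_2 = 62.31 mm².
Equal strain + equilibrium ⇒ each member carries load in proportion to AE: A₁E₁ = 243200000 N, A₂E₂ = 5994000 N, ΣAE = 249200000 N.
σ₁ = P·E₁/ΣAE = 95900·199000/249200000 = 76.59 MPa.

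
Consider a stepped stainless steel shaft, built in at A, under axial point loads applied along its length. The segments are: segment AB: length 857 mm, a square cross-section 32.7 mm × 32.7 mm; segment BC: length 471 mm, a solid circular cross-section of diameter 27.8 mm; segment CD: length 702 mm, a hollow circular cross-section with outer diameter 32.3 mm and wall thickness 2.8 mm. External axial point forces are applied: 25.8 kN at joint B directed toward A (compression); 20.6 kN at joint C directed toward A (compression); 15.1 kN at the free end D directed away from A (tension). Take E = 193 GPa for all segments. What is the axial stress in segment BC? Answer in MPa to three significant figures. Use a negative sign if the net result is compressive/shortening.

-9.06 MPa

Internal axial forces (sectioning from the free end, tension +): N_CD = 15.1 kN, N_BC = -5.5 kN, N_AB = -31.3 kN.
A_BC = 607 mm².
σ_BC = N_BC/A_BC = -5500/607 = -9.061 MPa.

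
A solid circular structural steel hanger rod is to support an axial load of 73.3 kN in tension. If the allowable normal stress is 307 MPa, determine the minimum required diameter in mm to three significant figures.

Required area A ≥ P/σ_allow = 73300/307 = 238.8 mm².
For a solid circular section, d ≥ √(4A/π) = 17.44 mm.

17.4 mm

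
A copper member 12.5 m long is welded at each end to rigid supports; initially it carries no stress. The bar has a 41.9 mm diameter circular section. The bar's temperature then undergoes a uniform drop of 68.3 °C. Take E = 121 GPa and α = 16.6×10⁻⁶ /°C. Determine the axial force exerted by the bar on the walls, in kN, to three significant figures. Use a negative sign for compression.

189 kN

Free thermal expansion αLΔT = 16.6e-6 · 12500 · -68.3 = -14.17 mm.
The walls impose strain ε = −(-14.17)/12500 = 1.1338e-03; σ = Eε = 121000 · 1.1338e-03 = 137.2 MPa.
Wall reaction R = σ·A = 137.2·1379 = 189200 N = 189.2 kN.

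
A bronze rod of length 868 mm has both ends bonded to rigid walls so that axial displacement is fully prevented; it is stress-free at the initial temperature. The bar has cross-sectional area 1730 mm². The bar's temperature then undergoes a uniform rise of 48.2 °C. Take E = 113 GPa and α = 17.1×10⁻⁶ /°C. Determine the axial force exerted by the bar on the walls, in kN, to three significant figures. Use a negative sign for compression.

Free thermal expansion αLΔT = 17.1e-6 · 868 · 48.2 = 0.7154 mm.
The walls impose strain ε = −(0.7154)/868 = -8.2422e-04; σ = Eε = 113000 · -8.2422e-04 = -93.14 MPa.
Wall reaction R = σ·A = -93.14·1730 = -161100 N = -161.1 kN.

-161 kN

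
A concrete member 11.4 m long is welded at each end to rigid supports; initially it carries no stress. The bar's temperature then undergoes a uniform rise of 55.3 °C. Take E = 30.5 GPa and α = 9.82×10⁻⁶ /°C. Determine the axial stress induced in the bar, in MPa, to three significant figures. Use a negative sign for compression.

-16.6 MPa

Free thermal expansion αLΔT = 9.82e-6 · 11400 · 55.3 = 6.191 mm.
The walls impose strain ε = −(6.191)/11400 = -5.4305e-04; σ = Eε = 30500 · -5.4305e-04 = -16.56 MPa.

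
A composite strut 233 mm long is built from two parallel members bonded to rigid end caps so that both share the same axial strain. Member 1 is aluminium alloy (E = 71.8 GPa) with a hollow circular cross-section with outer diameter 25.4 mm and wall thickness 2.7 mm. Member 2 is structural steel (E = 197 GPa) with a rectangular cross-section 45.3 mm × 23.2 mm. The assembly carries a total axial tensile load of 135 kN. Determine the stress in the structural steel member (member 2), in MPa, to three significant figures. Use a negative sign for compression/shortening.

120 MPa

A_1 = 192.5 mm².
A_2 = 1051 mm².
Equal strain + equilibrium ⇒ each member carries load in proportion to AE: A₁E₁ = 13820000 N, A₂E₂ = 207000000 N, ΣAE = 220900000 N.
σ₂ = P·E₂/ΣAE = 135000·197000/220900000 = 120.4 MPa.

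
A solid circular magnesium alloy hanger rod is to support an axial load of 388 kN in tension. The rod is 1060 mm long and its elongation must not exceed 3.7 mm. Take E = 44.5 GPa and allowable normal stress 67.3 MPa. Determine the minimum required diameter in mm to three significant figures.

Required area A ≥ P/σ_allow = 388000/67.3 = 5765 mm².
For a solid circular section, d ≥ √(4A/π) = 85.68 mm.
Elongation limit: A ≥ PL/(Eδ_allow) = 388000·1060/(44500·3.7) = 2498 mm² ⇒ d ≥ 56.4 mm.
The stress limit governs.

85.7 mm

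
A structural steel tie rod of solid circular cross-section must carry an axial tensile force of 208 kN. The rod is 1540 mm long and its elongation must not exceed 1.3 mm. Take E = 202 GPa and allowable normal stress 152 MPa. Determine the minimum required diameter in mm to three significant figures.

Required area A ≥ P/σ_allow = 208000/152 = 1368 mm².
For a solid circular section, d ≥ √(4A/π) = 41.74 mm.
Elongation limit: A ≥ PL/(Eδ_allow) = 208000·1540/(202000·1.3) = 1220 mm² ⇒ d ≥ 39.41 mm.
The stress limit governs.

41.7 mm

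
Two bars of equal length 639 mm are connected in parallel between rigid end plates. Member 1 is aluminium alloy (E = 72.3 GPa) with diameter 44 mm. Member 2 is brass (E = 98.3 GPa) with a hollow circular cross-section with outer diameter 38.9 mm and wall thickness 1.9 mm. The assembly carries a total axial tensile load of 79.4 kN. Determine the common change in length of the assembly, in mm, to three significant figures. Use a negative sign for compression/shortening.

A_1 = 1521 mm².
A_2 = 220.9 mm².
Equal strain + equilibrium ⇒ each member carries load in proportion to AE: A₁E₁ = 109900000 N, A₂E₂ = 21710000 N, ΣAE = 131600000 N.
δ = PL/ΣAE = 79400·639/131600000 = 0.3854 mm.

0.385 mm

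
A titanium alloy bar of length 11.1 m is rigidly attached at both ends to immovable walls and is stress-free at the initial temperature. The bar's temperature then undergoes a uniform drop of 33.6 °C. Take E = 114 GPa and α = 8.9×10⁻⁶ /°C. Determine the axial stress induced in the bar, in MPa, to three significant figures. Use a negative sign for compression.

34.1 MPa

Free thermal expansion αLΔT = 8.9e-6 · 11100 · -33.6 = -3.319 mm.
The walls impose strain ε = −(-3.319)/11100 = 2.9904e-04; σ = Eε = 114000 · 2.9904e-04 = 34.09 MPa.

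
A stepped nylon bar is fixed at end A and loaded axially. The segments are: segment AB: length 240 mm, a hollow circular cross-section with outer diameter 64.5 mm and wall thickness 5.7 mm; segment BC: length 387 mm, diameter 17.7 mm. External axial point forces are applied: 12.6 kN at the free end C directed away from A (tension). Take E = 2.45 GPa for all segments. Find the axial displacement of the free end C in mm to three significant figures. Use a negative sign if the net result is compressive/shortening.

9.26 mm

Internal axial forces (sectioning from the free end, tension +): N_BC = 12.6 kN, N_AB = 12.6 kN.
A_AB = 1053 mm².
A_BC = 246.1 mm².
δ_AB = 12600·240/(1053·2450) = 1.172 mm
δ_BC = 12600·387/(246.1·2450) = 8.089 mm
δ = Σδ_i = 9.261 mm.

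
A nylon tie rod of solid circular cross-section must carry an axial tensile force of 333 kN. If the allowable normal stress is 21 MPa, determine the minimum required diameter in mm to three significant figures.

Required area A ≥ P/σ_allow = 333000/21 = 15860 mm².
For a solid circular section, d ≥ √(4A/π) = 142.1 mm.

142 mm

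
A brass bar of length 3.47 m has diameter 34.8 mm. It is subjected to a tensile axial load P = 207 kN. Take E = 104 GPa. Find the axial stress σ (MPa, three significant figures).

218 MPa

A = 951.1 mm².
σ = N/A = 207000/951.1 = 217.6 MPa.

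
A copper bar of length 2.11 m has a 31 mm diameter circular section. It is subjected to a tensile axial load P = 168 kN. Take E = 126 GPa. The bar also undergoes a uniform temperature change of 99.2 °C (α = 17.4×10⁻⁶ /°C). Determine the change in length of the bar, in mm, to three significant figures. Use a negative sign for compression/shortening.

A = 754.8 mm².
δ_mech = NL/(AE) = 168000·2110/(754.8·126000) = 3.727 mm.
δ_thermal = αLΔT = 17.4e-6·2110·99.2 = 3.642 mm.
δ = δ_mech + δ_thermal = 7.369 mm.

7.37 mm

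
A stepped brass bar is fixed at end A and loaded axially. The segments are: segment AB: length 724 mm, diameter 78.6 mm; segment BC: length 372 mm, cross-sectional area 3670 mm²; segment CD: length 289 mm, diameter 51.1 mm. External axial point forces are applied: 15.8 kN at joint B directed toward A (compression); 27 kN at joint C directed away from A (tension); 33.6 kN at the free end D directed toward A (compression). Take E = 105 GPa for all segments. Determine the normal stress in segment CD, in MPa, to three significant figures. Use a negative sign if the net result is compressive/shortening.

-16.4 MPa

Internal axial forces (sectioning from the free end, tension +): N_CD = -33.6 kN, N_BC = -6.6 kN, N_AB = -22.4 kN.
A_CD = 2051 mm².
σ_CD = N_CD/A_CD = -33600/2051 = -16.38 MPa.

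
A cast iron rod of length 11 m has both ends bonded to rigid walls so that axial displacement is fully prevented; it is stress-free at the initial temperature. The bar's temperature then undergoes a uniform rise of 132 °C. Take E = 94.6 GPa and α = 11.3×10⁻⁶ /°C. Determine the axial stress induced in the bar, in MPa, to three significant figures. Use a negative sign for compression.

Free thermal expansion αLΔT = 11.3e-6 · 11000 · 132 = 16.41 mm.
The walls impose strain ε = −(16.41)/11000 = -1.4916e-03; σ = Eε = 94600 · -1.4916e-03 = -141.1 MPa.

-141 MPa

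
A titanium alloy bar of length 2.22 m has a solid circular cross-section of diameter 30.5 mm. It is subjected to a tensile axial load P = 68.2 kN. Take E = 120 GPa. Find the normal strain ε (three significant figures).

7.78e-04

A = 730.6 mm².
σ = N/A = 93.35 MPa; ε = σ/E = 93.35/120000 = 7.779e-04.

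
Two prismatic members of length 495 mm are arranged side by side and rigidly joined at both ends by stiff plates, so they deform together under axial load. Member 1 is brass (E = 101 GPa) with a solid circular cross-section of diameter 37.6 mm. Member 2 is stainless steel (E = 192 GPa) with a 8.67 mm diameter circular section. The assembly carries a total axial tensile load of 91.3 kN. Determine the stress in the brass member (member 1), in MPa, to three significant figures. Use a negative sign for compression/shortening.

74.7 MPa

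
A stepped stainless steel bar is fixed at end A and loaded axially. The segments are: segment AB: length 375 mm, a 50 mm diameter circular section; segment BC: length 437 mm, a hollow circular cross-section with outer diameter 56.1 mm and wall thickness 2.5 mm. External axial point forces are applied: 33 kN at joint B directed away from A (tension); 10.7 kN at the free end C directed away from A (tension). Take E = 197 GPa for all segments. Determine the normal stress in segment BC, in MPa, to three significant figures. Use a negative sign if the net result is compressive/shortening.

25.4 MPa

Internal axial forces (sectioning from the free end, tension +): N_BC = 10.7 kN, N_AB = 43.7 kN.
A_BC = 421 mm².
σ_BC = N_BC/A_BC = 10700/421 = 25.42 MPa.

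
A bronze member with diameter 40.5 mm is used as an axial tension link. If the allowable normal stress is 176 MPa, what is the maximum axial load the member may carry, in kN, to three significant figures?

227 kN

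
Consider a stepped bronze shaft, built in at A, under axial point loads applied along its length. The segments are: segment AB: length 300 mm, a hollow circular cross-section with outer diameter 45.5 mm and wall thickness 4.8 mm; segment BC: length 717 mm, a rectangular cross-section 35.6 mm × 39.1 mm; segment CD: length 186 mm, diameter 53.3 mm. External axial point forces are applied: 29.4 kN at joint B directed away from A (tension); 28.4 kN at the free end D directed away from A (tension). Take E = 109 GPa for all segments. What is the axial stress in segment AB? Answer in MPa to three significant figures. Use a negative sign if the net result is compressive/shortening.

94.2 MPa

Internal axial forces (sectioning from the free end, tension +): N_CD = 28.4 kN, N_BC = 28.4 kN, N_AB = 57.8 kN.
A_AB = 613.7 mm².
σ_AB = N_AB/A_AB = 57800/613.7 = 94.18 MPa.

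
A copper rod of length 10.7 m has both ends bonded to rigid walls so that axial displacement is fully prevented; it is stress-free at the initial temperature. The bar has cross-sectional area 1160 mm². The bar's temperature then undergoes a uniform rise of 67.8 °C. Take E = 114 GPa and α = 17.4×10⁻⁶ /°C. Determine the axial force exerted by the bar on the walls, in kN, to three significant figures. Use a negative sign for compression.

-156 kN

Free thermal expansion αLΔT = 17.4e-6 · 10700 · 67.8 = 12.62 mm.
The walls impose strain ε = −(12.62)/10700 = -1.1797e-03; σ = Eε = 114000 · -1.1797e-03 = -134.5 MPa.
Wall reaction R = σ·A = -134.5·1160 = -156000 N = -156 kN.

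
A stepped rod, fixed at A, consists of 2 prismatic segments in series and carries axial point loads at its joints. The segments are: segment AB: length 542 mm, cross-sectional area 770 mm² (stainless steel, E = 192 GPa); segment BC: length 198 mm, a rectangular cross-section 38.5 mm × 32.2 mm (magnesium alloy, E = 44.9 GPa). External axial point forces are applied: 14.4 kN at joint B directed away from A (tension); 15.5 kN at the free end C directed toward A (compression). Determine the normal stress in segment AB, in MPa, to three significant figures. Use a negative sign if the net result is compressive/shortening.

Internal axial forces (sectioning from the free end, tension +): N_BC = -15.5 kN, N_AB = -1.1 kN.
σ_AB = N_AB/A_AB = -1100/770 = -1.429 MPa.

-1.43 MPa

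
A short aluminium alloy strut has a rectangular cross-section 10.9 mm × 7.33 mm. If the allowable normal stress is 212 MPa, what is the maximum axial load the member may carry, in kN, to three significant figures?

16.9 kN

A = 79.9 mm².
P_max = σ_allow · A = 212 · 79.9 = 16940 N = 16.94 kN.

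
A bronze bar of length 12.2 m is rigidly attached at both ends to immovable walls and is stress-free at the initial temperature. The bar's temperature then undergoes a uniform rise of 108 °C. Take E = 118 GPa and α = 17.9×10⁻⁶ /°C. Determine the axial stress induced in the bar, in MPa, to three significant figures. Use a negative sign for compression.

-228 MPa

Free thermal expansion αLΔT = 17.9e-6 · 12200 · 108 = 23.59 mm.
The walls impose strain ε = −(23.59)/12200 = -1.9332e-03; σ = Eε = 118000 · -1.9332e-03 = -228.1 MPa.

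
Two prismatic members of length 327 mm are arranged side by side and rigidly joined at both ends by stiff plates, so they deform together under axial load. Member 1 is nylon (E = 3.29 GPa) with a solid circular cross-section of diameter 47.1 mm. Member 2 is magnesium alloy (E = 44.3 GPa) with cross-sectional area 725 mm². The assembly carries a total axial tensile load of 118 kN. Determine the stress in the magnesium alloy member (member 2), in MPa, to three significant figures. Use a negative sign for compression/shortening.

138 MPa

A_1 = 1742 mm².
Equal strain + equilibrium ⇒ each member carries load in proportion to AE: A₁E₁ = 5732000 N, A₂E₂ = 32120000 N, ΣAE = 37850000 N.
σ₂ = P·E₂/ΣAE = 118000·44300/37850000 = 138.1 MPa.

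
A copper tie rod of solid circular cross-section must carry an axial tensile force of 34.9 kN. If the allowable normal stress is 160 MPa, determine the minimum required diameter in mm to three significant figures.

16.7 mm

Required area A ≥ P/σ_allow = 34900/160 = 218.1 mm².
For a solid circular section, d ≥ √(4A/π) = 16.67 mm.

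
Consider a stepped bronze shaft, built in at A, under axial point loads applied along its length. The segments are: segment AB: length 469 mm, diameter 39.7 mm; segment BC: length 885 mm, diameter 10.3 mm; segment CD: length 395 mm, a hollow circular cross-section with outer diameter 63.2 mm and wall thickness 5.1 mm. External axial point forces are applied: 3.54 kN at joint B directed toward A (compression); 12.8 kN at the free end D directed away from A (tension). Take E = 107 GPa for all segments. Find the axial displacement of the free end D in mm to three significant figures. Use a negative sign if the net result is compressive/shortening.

Internal axial forces (sectioning from the free end, tension +): N_CD = 12.8 kN, N_BC = 12.8 kN, N_AB = 9.26 kN.
A_AB = 1238 mm².
A_BC = 83.32 mm².
A_CD = 930.9 mm².
δ_AB = 9260·469/(1238·107000) = 0.03279 mm
δ_BC = 12800·885/(83.32·107000) = 1.271 mm
δ_CD = 12800·395/(930.9·107000) = 0.05076 mm
δ = Σδ_i = 1.354 mm.

1.35 mm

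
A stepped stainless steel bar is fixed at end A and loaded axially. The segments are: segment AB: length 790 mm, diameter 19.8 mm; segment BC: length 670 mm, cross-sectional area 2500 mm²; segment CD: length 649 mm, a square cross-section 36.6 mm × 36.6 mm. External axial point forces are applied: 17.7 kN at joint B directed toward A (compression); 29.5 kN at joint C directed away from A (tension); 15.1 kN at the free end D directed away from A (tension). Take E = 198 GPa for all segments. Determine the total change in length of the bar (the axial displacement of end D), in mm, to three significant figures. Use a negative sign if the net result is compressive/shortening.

0.446 mm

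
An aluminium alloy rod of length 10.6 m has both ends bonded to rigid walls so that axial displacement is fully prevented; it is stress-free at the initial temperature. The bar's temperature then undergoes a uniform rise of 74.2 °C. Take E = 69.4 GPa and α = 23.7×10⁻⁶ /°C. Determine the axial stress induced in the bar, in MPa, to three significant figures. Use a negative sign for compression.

Free thermal expansion αLΔT = 23.7e-6 · 10600 · 74.2 = 18.64 mm.
The walls impose strain ε = −(18.64)/10600 = -1.7585e-03; σ = Eε = 69400 · -1.7585e-03 = -122 MPa.

-122 MPa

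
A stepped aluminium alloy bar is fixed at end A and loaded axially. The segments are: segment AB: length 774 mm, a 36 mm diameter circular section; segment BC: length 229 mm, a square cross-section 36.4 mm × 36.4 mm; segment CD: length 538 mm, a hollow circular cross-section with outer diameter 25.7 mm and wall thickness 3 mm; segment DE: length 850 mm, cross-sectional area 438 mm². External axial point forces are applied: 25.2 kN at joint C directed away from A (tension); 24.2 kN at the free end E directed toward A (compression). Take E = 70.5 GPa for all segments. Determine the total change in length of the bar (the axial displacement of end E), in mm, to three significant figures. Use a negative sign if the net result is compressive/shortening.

-1.52 mm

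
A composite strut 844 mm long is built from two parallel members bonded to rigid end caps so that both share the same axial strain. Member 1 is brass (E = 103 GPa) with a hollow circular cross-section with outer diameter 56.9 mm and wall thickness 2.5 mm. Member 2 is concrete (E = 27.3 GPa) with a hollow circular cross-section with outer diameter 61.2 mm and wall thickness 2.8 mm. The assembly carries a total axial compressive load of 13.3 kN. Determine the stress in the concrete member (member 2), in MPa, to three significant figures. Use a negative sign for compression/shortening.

-6.26 MPa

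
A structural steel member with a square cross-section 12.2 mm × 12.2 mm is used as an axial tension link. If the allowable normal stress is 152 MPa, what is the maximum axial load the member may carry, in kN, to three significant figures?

22.6 kN

A = 148.8 mm².
P_max = σ_allow · A = 152 · 148.8 = 22620 N = 22.62 kN.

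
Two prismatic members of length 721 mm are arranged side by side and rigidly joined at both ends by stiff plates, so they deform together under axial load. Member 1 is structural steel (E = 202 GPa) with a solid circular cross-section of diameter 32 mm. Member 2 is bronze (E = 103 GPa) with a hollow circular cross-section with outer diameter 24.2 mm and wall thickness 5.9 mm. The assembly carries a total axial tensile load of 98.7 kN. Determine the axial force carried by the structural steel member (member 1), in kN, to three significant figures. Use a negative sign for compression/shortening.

A_1 = 804.2 mm².
A_2 = 339.2 mm².
Equal strain + equilibrium ⇒ each member carries load in proportion to AE: A₁E₁ = 162500000 N, A₂E₂ = 34940000 N, ΣAE = 197400000 N.
F₁ = P·A₁E₁/ΣAE = 98700·162500000/197400000 = 81230 N.

81.2 kN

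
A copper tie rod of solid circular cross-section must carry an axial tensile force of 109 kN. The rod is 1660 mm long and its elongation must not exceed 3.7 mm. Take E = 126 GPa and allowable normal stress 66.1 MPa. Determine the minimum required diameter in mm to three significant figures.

Required area A ≥ P/σ_allow = 109000/66.1 = 1649 mm².
For a solid circular section, d ≥ √(4A/π) = 45.82 mm.
Elongation limit: A ≥ PL/(Eδ_allow) = 109000·1660/(126000·3.7) = 388.1 mm² ⇒ d ≥ 22.23 mm.
The stress limit governs.

45.8 mm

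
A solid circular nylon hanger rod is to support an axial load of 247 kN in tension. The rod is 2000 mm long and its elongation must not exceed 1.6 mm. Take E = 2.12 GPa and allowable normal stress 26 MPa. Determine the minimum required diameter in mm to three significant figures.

Required area A ≥ P/σ_allow = 247000/26 = 9500 mm².
For a solid circular section, d ≥ √(4A/π) = 110 mm.
Elongation limit: A ≥ PL/(Eδ_allow) = 247000·2000/(2120·1.6) = 145600 mm² ⇒ d ≥ 430.6 mm.
The elongation limit governs.

431 mm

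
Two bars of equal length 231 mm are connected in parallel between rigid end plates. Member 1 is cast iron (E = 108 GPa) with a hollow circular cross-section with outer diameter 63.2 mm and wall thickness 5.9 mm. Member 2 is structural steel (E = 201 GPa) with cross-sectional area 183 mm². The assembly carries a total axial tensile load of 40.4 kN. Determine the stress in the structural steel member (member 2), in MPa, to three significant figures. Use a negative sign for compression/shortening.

A_1 = 1062 mm².
Equal strain + equilibrium ⇒ each member carries load in proportion to AE: A₁E₁ = 114700000 N, A₂E₂ = 36780000 N, ΣAE = 151500000 N.
σ₂ = P·E₂/ΣAE = 40400·201000/151500000 = 53.6 MPa.

53.6 MPa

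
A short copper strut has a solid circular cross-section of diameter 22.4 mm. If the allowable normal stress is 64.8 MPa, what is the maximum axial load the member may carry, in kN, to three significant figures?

25.5 kN

A = 394.1 mm².
P_max = σ_allow · A = 64.8 · 394.1 = 25540 N = 25.54 kN.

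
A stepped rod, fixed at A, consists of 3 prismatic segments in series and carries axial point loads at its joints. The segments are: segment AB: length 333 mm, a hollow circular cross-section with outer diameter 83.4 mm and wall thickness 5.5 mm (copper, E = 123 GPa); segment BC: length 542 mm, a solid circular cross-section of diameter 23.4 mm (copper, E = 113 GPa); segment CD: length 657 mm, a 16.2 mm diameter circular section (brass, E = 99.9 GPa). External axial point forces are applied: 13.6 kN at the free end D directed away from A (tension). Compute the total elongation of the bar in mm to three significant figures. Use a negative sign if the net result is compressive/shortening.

0.613 mm

Internal axial forces (sectioning from the free end, tension +): N_CD = 13.6 kN, N_BC = 13.6 kN, N_AB = 13.6 kN.
A_AB = 1346 mm².
A_BC = 430.1 mm².
A_CD = 206.1 mm².
δ_AB = 13600·333/(1346·123000) = 0.02735 mm
δ_BC = 13600·542/(430.1·113000) = 0.1517 mm
δ_CD = 13600·657/(206.1·99900) = 0.4339 mm
δ = Σδ_i = 0.613 mm.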